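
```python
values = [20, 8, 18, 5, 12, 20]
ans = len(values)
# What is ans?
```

Trace (tracking ans):
values = [20, 8, 18, 5, 12, 20]  # -> values = [20, 8, 18, 5, 12, 20]
ans = len(values)  # -> ans = 6

Answer: 6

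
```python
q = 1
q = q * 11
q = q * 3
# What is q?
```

Answer: 33

Derivation:
Trace (tracking q):
q = 1  # -> q = 1
q = q * 11  # -> q = 11
q = q * 3  # -> q = 33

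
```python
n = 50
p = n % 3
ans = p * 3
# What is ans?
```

Answer: 6

Derivation:
Trace (tracking ans):
n = 50  # -> n = 50
p = n % 3  # -> p = 2
ans = p * 3  # -> ans = 6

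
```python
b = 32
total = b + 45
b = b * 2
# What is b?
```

Trace (tracking b):
b = 32  # -> b = 32
total = b + 45  # -> total = 77
b = b * 2  # -> b = 64

Answer: 64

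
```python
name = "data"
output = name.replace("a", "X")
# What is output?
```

Trace (tracking output):
name = 'data'  # -> name = 'data'
output = name.replace('a', 'X')  # -> output = 'dXtX'

Answer: 'dXtX'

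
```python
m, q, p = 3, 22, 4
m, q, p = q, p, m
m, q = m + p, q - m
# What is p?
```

Trace (tracking p):
m, q, p = (3, 22, 4)  # -> m = 3, q = 22, p = 4
m, q, p = (q, p, m)  # -> m = 22, q = 4, p = 3
m, q = (m + p, q - m)  # -> m = 25, q = -18

Answer: 3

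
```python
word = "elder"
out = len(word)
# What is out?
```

Trace (tracking out):
word = 'elder'  # -> word = 'elder'
out = len(word)  # -> out = 5

Answer: 5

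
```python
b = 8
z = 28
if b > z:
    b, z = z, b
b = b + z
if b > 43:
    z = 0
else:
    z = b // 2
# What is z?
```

Answer: 18

Derivation:
Trace (tracking z):
b = 8  # -> b = 8
z = 28  # -> z = 28
if b > z:  # condition is False
b = b + z  # -> b = 36
if b > 43:  # condition is False
else:
    z = b // 2  # -> z = 18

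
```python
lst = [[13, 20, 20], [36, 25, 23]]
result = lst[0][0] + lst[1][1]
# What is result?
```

Answer: 38

Derivation:
Trace (tracking result):
lst = [[13, 20, 20], [36, 25, 23]]  # -> lst = [[13, 20, 20], [36, 25, 23]]
result = lst[0][0] + lst[1][1]  # -> result = 38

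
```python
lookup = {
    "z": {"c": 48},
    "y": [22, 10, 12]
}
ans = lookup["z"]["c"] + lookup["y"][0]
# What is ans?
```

Answer: 70

Derivation:
Trace (tracking ans):
lookup = {'z': {'c': 48}, 'y': [22, 10, 12]}  # -> lookup = {'z': {'c': 48}, 'y': [22, 10, 12]}
ans = lookup['z']['c'] + lookup['y'][0]  # -> ans = 70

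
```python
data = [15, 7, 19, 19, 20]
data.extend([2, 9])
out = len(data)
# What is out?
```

Answer: 7

Derivation:
Trace (tracking out):
data = [15, 7, 19, 19, 20]  # -> data = [15, 7, 19, 19, 20]
data.extend([2, 9])  # -> data = [15, 7, 19, 19, 20, 2, 9]
out = len(data)  # -> out = 7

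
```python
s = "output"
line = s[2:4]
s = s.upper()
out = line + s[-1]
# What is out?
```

Trace (tracking out):
s = 'output'  # -> s = 'output'
line = s[2:4]  # -> line = 'tp'
s = s.upper()  # -> s = 'OUTPUT'
out = line + s[-1]  # -> out = 'tpT'

Answer: 'tpT'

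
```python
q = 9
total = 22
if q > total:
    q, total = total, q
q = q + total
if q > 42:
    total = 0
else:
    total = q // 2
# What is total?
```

Trace (tracking total):
q = 9  # -> q = 9
total = 22  # -> total = 22
if q > total:  # condition is False
q = q + total  # -> q = 31
if q > 42:  # condition is False
else:
    total = q // 2  # -> total = 15

Answer: 15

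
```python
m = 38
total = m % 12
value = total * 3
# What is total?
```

Trace (tracking total):
m = 38  # -> m = 38
total = m % 12  # -> total = 2
value = total * 3  # -> value = 6

Answer: 2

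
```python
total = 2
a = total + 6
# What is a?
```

Answer: 8

Derivation:
Trace (tracking a):
total = 2  # -> total = 2
a = total + 6  # -> a = 8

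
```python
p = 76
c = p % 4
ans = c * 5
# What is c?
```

Trace (tracking c):
p = 76  # -> p = 76
c = p % 4  # -> c = 0
ans = c * 5  # -> ans = 0

Answer: 0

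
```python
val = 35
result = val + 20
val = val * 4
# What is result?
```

Trace (tracking result):
val = 35  # -> val = 35
result = val + 20  # -> result = 55
val = val * 4  # -> val = 140

Answer: 55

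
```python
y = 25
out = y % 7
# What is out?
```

Answer: 4

Derivation:
Trace (tracking out):
y = 25  # -> y = 25
out = y % 7  # -> out = 4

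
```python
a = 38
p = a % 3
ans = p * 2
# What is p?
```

Trace (tracking p):
a = 38  # -> a = 38
p = a % 3  # -> p = 2
ans = p * 2  # -> ans = 4

Answer: 2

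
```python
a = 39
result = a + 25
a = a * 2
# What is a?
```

Answer: 78

Derivation:
Trace (tracking a):
a = 39  # -> a = 39
result = a + 25  # -> result = 64
a = a * 2  # -> a = 78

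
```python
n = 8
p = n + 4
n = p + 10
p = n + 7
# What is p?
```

Trace (tracking p):
n = 8  # -> n = 8
p = n + 4  # -> p = 12
n = p + 10  # -> n = 22
p = n + 7  # -> p = 29

Answer: 29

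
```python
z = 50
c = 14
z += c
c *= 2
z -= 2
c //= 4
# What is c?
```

Answer: 7

Derivation:
Trace (tracking c):
z = 50  # -> z = 50
c = 14  # -> c = 14
z += c  # -> z = 64
c *= 2  # -> c = 28
z -= 2  # -> z = 62
c //= 4  # -> c = 7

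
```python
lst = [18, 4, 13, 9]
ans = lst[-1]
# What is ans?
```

Answer: 9

Derivation:
Trace (tracking ans):
lst = [18, 4, 13, 9]  # -> lst = [18, 4, 13, 9]
ans = lst[-1]  # -> ans = 9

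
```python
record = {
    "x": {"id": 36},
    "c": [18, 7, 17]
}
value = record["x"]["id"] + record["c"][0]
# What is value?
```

Answer: 54

Derivation:
Trace (tracking value):
record = {'x': {'id': 36}, 'c': [18, 7, 17]}  # -> record = {'x': {'id': 36}, 'c': [18, 7, 17]}
value = record['x']['id'] + record['c'][0]  # -> value = 54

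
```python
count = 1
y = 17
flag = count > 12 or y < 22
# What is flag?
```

Trace (tracking flag):
count = 1  # -> count = 1
y = 17  # -> y = 17
flag = count > 12 or y < 22  # -> flag = True

Answer: True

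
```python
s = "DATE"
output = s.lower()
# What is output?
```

Trace (tracking output):
s = 'DATE'  # -> s = 'DATE'
output = s.lower()  # -> output = 'date'

Answer: 'date'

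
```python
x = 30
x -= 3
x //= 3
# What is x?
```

Answer: 9

Derivation:
Trace (tracking x):
x = 30  # -> x = 30
x -= 3  # -> x = 27
x //= 3  # -> x = 9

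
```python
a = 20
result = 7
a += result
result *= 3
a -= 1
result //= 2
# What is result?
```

Answer: 10

Derivation:
Trace (tracking result):
a = 20  # -> a = 20
result = 7  # -> result = 7
a += result  # -> a = 27
result *= 3  # -> result = 21
a -= 1  # -> a = 26
result //= 2  # -> result = 10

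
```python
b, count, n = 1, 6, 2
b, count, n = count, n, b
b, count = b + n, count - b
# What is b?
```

Trace (tracking b):
b, count, n = (1, 6, 2)  # -> b = 1, count = 6, n = 2
b, count, n = (count, n, b)  # -> b = 6, count = 2, n = 1
b, count = (b + n, count - b)  # -> b = 7, count = -4

Answer: 7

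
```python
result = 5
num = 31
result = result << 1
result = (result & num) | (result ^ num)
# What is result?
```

Answer: 31

Derivation:
Trace (tracking result):
result = 5  # -> result = 5
num = 31  # -> num = 31
result = result << 1  # -> result = 10
result = result & num | result ^ num  # -> result = 31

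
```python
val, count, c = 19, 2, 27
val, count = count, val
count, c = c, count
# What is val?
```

Trace (tracking val):
val, count, c = (19, 2, 27)  # -> val = 19, count = 2, c = 27
val, count = (count, val)  # -> val = 2, count = 19
count, c = (c, count)  # -> count = 27, c = 19

Answer: 2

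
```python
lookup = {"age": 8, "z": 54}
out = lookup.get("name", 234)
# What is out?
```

Answer: 234

Derivation:
Trace (tracking out):
lookup = {'age': 8, 'z': 54}  # -> lookup = {'age': 8, 'z': 54}
out = lookup.get('name', 234)  # -> out = 234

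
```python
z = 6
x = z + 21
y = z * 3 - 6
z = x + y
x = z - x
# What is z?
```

Answer: 39

Derivation:
Trace (tracking z):
z = 6  # -> z = 6
x = z + 21  # -> x = 27
y = z * 3 - 6  # -> y = 12
z = x + y  # -> z = 39
x = z - x  # -> x = 12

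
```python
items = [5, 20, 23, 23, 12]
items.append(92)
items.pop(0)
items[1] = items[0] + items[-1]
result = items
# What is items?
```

Answer: [20, 112, 23, 12, 92]

Derivation:
Trace (tracking items):
items = [5, 20, 23, 23, 12]  # -> items = [5, 20, 23, 23, 12]
items.append(92)  # -> items = [5, 20, 23, 23, 12, 92]
items.pop(0)  # -> items = [20, 23, 23, 12, 92]
items[1] = items[0] + items[-1]  # -> items = [20, 112, 23, 12, 92]
result = items  # -> result = [20, 112, 23, 12, 92]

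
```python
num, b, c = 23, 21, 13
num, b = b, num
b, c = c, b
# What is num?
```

Trace (tracking num):
num, b, c = (23, 21, 13)  # -> num = 23, b = 21, c = 13
num, b = (b, num)  # -> num = 21, b = 23
b, c = (c, b)  # -> b = 13, c = 23

Answer: 21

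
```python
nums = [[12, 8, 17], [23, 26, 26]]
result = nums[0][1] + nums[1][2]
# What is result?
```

Trace (tracking result):
nums = [[12, 8, 17], [23, 26, 26]]  # -> nums = [[12, 8, 17], [23, 26, 26]]
result = nums[0][1] + nums[1][2]  # -> result = 34

Answer: 34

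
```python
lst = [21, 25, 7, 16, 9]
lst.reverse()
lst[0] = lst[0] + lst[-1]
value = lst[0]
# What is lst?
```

Answer: [30, 16, 7, 25, 21]

Derivation:
Trace (tracking lst):
lst = [21, 25, 7, 16, 9]  # -> lst = [21, 25, 7, 16, 9]
lst.reverse()  # -> lst = [9, 16, 7, 25, 21]
lst[0] = lst[0] + lst[-1]  # -> lst = [30, 16, 7, 25, 21]
value = lst[0]  # -> value = 30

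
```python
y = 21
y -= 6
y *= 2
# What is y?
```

Trace (tracking y):
y = 21  # -> y = 21
y -= 6  # -> y = 15
y *= 2  # -> y = 30

Answer: 30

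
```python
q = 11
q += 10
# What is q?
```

Answer: 21

Derivation:
Trace (tracking q):
q = 11  # -> q = 11
q += 10  # -> q = 21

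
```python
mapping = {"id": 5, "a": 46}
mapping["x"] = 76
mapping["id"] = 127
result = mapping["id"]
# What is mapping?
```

Answer: {'id': 127, 'a': 46, 'x': 76}

Derivation:
Trace (tracking mapping):
mapping = {'id': 5, 'a': 46}  # -> mapping = {'id': 5, 'a': 46}
mapping['x'] = 76  # -> mapping = {'id': 5, 'a': 46, 'x': 76}
mapping['id'] = 127  # -> mapping = {'id': 127, 'a': 46, 'x': 76}
result = mapping['id']  # -> result = 127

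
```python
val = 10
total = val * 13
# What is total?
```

Trace (tracking total):
val = 10  # -> val = 10
total = val * 13  # -> total = 130

Answer: 130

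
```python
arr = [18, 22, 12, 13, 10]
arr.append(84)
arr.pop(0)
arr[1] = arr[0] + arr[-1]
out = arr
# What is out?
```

Trace (tracking out):
arr = [18, 22, 12, 13, 10]  # -> arr = [18, 22, 12, 13, 10]
arr.append(84)  # -> arr = [18, 22, 12, 13, 10, 84]
arr.pop(0)  # -> arr = [22, 12, 13, 10, 84]
arr[1] = arr[0] + arr[-1]  # -> arr = [22, 106, 13, 10, 84]
out = arr  # -> out = [22, 106, 13, 10, 84]

Answer: [22, 106, 13, 10, 84]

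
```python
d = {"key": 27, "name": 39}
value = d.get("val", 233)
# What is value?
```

Trace (tracking value):
d = {'key': 27, 'name': 39}  # -> d = {'key': 27, 'name': 39}
value = d.get('val', 233)  # -> value = 233

Answer: 233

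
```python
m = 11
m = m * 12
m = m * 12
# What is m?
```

Answer: 1584

Derivation:
Trace (tracking m):
m = 11  # -> m = 11
m = m * 12  # -> m = 132
m = m * 12  # -> m = 1584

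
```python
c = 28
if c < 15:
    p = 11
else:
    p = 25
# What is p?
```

Answer: 25

Derivation:
Trace (tracking p):
c = 28  # -> c = 28
if c < 15:  # condition is False
else:
    p = 25  # -> p = 25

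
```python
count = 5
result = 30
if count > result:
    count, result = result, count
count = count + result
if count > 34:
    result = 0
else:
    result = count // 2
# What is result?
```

Trace (tracking result):
count = 5  # -> count = 5
result = 30  # -> result = 30
if count > result:  # condition is False
count = count + result  # -> count = 35
if count > 34:  # condition is True
    result = 0  # -> result = 0

Answer: 0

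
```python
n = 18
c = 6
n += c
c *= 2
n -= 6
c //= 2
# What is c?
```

Trace (tracking c):
n = 18  # -> n = 18
c = 6  # -> c = 6
n += c  # -> n = 24
c *= 2  # -> c = 12
n -= 6  # -> n = 18
c //= 2  # -> c = 6

Answer: 6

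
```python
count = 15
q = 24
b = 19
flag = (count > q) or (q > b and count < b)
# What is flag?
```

Answer: True

Derivation:
Trace (tracking flag):
count = 15  # -> count = 15
q = 24  # -> q = 24
b = 19  # -> b = 19
flag = count > q or (q > b and count < b)  # -> flag = True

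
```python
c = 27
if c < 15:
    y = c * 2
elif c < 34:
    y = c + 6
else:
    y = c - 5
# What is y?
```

Trace (tracking y):
c = 27  # -> c = 27
if c < 15:  # condition is False
elif c < 34:  # condition is True
    y = c + 6  # -> y = 33

Answer: 33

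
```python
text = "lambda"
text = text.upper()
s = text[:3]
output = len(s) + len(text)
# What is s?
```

Answer: 'LAM'

Derivation:
Trace (tracking s):
text = 'lambda'  # -> text = 'lambda'
text = text.upper()  # -> text = 'LAMBDA'
s = text[:3]  # -> s = 'LAM'
output = len(s) + len(text)  # -> output = 9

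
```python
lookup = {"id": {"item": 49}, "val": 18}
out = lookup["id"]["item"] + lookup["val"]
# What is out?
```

Trace (tracking out):
lookup = {'id': {'item': 49}, 'val': 18}  # -> lookup = {'id': {'item': 49}, 'val': 18}
out = lookup['id']['item'] + lookup['val']  # -> out = 67

Answer: 67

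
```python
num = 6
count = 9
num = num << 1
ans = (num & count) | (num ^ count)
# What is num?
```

Answer: 12

Derivation:
Trace (tracking num):
num = 6  # -> num = 6
count = 9  # -> count = 9
num = num << 1  # -> num = 12
ans = num & count | num ^ count  # -> ans = 13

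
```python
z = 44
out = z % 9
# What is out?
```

Trace (tracking out):
z = 44  # -> z = 44
out = z % 9  # -> out = 8

Answer: 8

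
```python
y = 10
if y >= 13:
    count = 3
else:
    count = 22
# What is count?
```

Answer: 22

Derivation:
Trace (tracking count):
y = 10  # -> y = 10
if y >= 13:  # condition is False
else:
    count = 22  # -> count = 22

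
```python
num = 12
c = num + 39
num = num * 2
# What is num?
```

Trace (tracking num):
num = 12  # -> num = 12
c = num + 39  # -> c = 51
num = num * 2  # -> num = 24

Answer: 24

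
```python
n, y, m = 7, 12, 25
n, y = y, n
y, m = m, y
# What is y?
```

Trace (tracking y):
n, y, m = (7, 12, 25)  # -> n = 7, y = 12, m = 25
n, y = (y, n)  # -> n = 12, y = 7
y, m = (m, y)  # -> y = 25, m = 7

Answer: 25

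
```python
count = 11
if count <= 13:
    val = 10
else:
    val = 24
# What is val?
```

Answer: 10

Derivation:
Trace (tracking val):
count = 11  # -> count = 11
if count <= 13:  # condition is True
    val = 10  # -> val = 10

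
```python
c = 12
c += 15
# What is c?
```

Answer: 27

Derivation:
Trace (tracking c):
c = 12  # -> c = 12
c += 15  # -> c = 27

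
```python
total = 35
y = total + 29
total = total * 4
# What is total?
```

Answer: 140

Derivation:
Trace (tracking total):
total = 35  # -> total = 35
y = total + 29  # -> y = 64
total = total * 4  # -> total = 140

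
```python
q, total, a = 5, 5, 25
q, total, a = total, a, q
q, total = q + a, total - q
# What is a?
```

Trace (tracking a):
q, total, a = (5, 5, 25)  # -> q = 5, total = 5, a = 25
q, total, a = (total, a, q)  # -> q = 5, total = 25, a = 5
q, total = (q + a, total - q)  # -> q = 10, total = 20

Answer: 5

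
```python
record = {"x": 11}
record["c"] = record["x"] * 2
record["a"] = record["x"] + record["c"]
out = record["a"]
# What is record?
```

Trace (tracking record):
record = {'x': 11}  # -> record = {'x': 11}
record['c'] = record['x'] * 2  # -> record = {'x': 11, 'c': 22}
record['a'] = record['x'] + record['c']  # -> record = {'x': 11, 'c': 22, 'a': 33}
out = record['a']  # -> out = 33

Answer: {'x': 11, 'c': 22, 'a': 33}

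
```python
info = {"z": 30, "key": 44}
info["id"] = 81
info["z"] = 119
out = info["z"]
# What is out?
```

Trace (tracking out):
info = {'z': 30, 'key': 44}  # -> info = {'z': 30, 'key': 44}
info['id'] = 81  # -> info = {'z': 30, 'key': 44, 'id': 81}
info['z'] = 119  # -> info = {'z': 119, 'key': 44, 'id': 81}
out = info['z']  # -> out = 119

Answer: 119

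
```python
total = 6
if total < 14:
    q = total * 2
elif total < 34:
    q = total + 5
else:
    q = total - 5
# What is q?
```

Answer: 12

Derivation:
Trace (tracking q):
total = 6  # -> total = 6
if total < 14:  # condition is True
    q = total * 2  # -> q = 12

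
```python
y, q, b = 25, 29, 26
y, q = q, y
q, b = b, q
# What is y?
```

Answer: 29

Derivation:
Trace (tracking y):
y, q, b = (25, 29, 26)  # -> y = 25, q = 29, b = 26
y, q = (q, y)  # -> y = 29, q = 25
q, b = (b, q)  # -> q = 26, b = 25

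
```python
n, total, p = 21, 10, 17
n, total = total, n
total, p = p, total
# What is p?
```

Trace (tracking p):
n, total, p = (21, 10, 17)  # -> n = 21, total = 10, p = 17
n, total = (total, n)  # -> n = 10, total = 21
total, p = (p, total)  # -> total = 17, p = 21

Answer: 21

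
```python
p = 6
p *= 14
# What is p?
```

Answer: 84

Derivation:
Trace (tracking p):
p = 6  # -> p = 6
p *= 14  # -> p = 84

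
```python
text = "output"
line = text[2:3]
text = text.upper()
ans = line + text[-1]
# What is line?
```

Trace (tracking line):
text = 'output'  # -> text = 'output'
line = text[2:3]  # -> line = 't'
text = text.upper()  # -> text = 'OUTPUT'
ans = line + text[-1]  # -> ans = 'tT'

Answer: 't'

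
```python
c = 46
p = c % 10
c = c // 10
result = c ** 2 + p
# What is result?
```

Trace (tracking result):
c = 46  # -> c = 46
p = c % 10  # -> p = 6
c = c // 10  # -> c = 4
result = c ** 2 + p  # -> result = 22

Answer: 22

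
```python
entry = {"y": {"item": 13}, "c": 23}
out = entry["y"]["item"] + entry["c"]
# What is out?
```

Trace (tracking out):
entry = {'y': {'item': 13}, 'c': 23}  # -> entry = {'y': {'item': 13}, 'c': 23}
out = entry['y']['item'] + entry['c']  # -> out = 36

Answer: 36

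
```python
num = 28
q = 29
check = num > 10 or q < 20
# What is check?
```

Trace (tracking check):
num = 28  # -> num = 28
q = 29  # -> q = 29
check = num > 10 or q < 20  # -> check = True

Answer: True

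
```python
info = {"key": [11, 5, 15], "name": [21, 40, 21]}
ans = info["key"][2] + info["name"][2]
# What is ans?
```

Trace (tracking ans):
info = {'key': [11, 5, 15], 'name': [21, 40, 21]}  # -> info = {'key': [11, 5, 15], 'name': [21, 40, 21]}
ans = info['key'][2] + info['name'][2]  # -> ans = 36

Answer: 36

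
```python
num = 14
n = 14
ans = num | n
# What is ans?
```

Answer: 14

Derivation:
Trace (tracking ans):
num = 14  # -> num = 14
n = 14  # -> n = 14
ans = num | n  # -> ans = 14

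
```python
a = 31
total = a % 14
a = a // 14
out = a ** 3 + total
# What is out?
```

Answer: 11

Derivation:
Trace (tracking out):
a = 31  # -> a = 31
total = a % 14  # -> total = 3
a = a // 14  # -> a = 2
out = a ** 3 + total  # -> out = 11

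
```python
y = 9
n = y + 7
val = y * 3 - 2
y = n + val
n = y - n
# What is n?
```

Trace (tracking n):
y = 9  # -> y = 9
n = y + 7  # -> n = 16
val = y * 3 - 2  # -> val = 25
y = n + val  # -> y = 41
n = y - n  # -> n = 25

Answer: 25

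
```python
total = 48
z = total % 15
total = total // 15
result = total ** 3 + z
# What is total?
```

Trace (tracking total):
total = 48  # -> total = 48
z = total % 15  # -> z = 3
total = total // 15  # -> total = 3
result = total ** 3 + z  # -> result = 30

Answer: 3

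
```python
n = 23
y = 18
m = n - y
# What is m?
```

Trace (tracking m):
n = 23  # -> n = 23
y = 18  # -> y = 18
m = n - y  # -> m = 5

Answer: 5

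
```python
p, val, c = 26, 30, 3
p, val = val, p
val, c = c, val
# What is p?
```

Trace (tracking p):
p, val, c = (26, 30, 3)  # -> p = 26, val = 30, c = 3
p, val = (val, p)  # -> p = 30, val = 26
val, c = (c, val)  # -> val = 3, c = 26

Answer: 30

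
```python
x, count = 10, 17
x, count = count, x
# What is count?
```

Trace (tracking count):
x, count = (10, 17)  # -> x = 10, count = 17
x, count = (count, x)  # -> x = 17, count = 10

Answer: 10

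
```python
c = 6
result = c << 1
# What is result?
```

Trace (tracking result):
c = 6  # -> c = 6
result = c << 1  # -> result = 12

Answer: 12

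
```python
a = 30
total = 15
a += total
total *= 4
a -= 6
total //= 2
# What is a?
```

Answer: 39

Derivation:
Trace (tracking a):
a = 30  # -> a = 30
total = 15  # -> total = 15
a += total  # -> a = 45
total *= 4  # -> total = 60
a -= 6  # -> a = 39
total //= 2  # -> total = 30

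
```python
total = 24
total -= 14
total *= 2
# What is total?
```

Answer: 20

Derivation:
Trace (tracking total):
total = 24  # -> total = 24
total -= 14  # -> total = 10
total *= 2  # -> total = 20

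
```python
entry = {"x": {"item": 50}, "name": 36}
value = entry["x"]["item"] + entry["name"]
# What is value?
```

Answer: 86

Derivation:
Trace (tracking value):
entry = {'x': {'item': 50}, 'name': 36}  # -> entry = {'x': {'item': 50}, 'name': 36}
value = entry['x']['item'] + entry['name']  # -> value = 86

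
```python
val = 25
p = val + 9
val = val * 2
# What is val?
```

Trace (tracking val):
val = 25  # -> val = 25
p = val + 9  # -> p = 34
val = val * 2  # -> val = 50

Answer: 50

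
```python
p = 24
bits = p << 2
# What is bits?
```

Trace (tracking bits):
p = 24  # -> p = 24
bits = p << 2  # -> bits = 96

Answer: 96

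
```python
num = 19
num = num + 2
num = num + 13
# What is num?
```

Trace (tracking num):
num = 19  # -> num = 19
num = num + 2  # -> num = 21
num = num + 13  # -> num = 34

Answer: 34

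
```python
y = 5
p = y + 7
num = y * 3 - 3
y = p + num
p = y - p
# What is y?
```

Answer: 24

Derivation:
Trace (tracking y):
y = 5  # -> y = 5
p = y + 7  # -> p = 12
num = y * 3 - 3  # -> num = 12
y = p + num  # -> y = 24
p = y - p  # -> p = 12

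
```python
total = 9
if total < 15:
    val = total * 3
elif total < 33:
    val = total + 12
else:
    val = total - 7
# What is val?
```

Answer: 27

Derivation:
Trace (tracking val):
total = 9  # -> total = 9
if total < 15:  # condition is True
    val = total * 3  # -> val = 27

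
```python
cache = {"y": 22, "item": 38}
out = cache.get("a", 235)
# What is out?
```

Trace (tracking out):
cache = {'y': 22, 'item': 38}  # -> cache = {'y': 22, 'item': 38}
out = cache.get('a', 235)  # -> out = 235

Answer: 235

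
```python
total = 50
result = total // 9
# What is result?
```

Trace (tracking result):
total = 50  # -> total = 50
result = total // 9  # -> result = 5

Answer: 5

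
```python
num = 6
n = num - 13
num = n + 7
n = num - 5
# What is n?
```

Answer: -5

Derivation:
Trace (tracking n):
num = 6  # -> num = 6
n = num - 13  # -> n = -7
num = n + 7  # -> num = 0
n = num - 5  # -> n = -5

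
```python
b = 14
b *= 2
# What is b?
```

Trace (tracking b):
b = 14  # -> b = 14
b *= 2  # -> b = 28

Answer: 28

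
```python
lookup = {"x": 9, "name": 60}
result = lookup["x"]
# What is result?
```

Trace (tracking result):
lookup = {'x': 9, 'name': 60}  # -> lookup = {'x': 9, 'name': 60}
result = lookup['x']  # -> result = 9

Answer: 9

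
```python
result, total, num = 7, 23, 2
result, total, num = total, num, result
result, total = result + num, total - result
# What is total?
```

Answer: -21

Derivation:
Trace (tracking total):
result, total, num = (7, 23, 2)  # -> result = 7, total = 23, num = 2
result, total, num = (total, num, result)  # -> result = 23, total = 2, num = 7
result, total = (result + num, total - result)  # -> result = 30, total = -21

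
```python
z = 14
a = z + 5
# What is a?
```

Trace (tracking a):
z = 14  # -> z = 14
a = z + 5  # -> a = 19

Answer: 19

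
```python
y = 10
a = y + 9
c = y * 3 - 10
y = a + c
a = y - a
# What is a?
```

Trace (tracking a):
y = 10  # -> y = 10
a = y + 9  # -> a = 19
c = y * 3 - 10  # -> c = 20
y = a + c  # -> y = 39
a = y - a  # -> a = 20

Answer: 20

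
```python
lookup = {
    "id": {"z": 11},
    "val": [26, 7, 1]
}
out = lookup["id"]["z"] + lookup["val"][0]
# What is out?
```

Trace (tracking out):
lookup = {'id': {'z': 11}, 'val': [26, 7, 1]}  # -> lookup = {'id': {'z': 11}, 'val': [26, 7, 1]}
out = lookup['id']['z'] + lookup['val'][0]  # -> out = 37

Answer: 37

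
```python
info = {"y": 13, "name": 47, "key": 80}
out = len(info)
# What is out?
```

Answer: 3

Derivation:
Trace (tracking out):
info = {'y': 13, 'name': 47, 'key': 80}  # -> info = {'y': 13, 'name': 47, 'key': 80}
out = len(info)  # -> out = 3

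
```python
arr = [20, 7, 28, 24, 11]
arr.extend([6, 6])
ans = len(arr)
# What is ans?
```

Trace (tracking ans):
arr = [20, 7, 28, 24, 11]  # -> arr = [20, 7, 28, 24, 11]
arr.extend([6, 6])  # -> arr = [20, 7, 28, 24, 11, 6, 6]
ans = len(arr)  # -> ans = 7

Answer: 7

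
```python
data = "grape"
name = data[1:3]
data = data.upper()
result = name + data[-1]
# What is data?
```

Trace (tracking data):
data = 'grape'  # -> data = 'grape'
name = data[1:3]  # -> name = 'ra'
data = data.upper()  # -> data = 'GRAPE'
result = name + data[-1]  # -> result = 'raE'

Answer: 'GRAPE'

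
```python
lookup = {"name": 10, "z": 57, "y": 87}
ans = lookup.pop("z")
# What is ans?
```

Trace (tracking ans):
lookup = {'name': 10, 'z': 57, 'y': 87}  # -> lookup = {'name': 10, 'z': 57, 'y': 87}
ans = lookup.pop('z')  # -> ans = 57

Answer: 57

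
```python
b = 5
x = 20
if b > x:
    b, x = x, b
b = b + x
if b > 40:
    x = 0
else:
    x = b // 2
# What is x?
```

Trace (tracking x):
b = 5  # -> b = 5
x = 20  # -> x = 20
if b > x:  # condition is False
b = b + x  # -> b = 25
if b > 40:  # condition is False
else:
    x = b // 2  # -> x = 12

Answer: 12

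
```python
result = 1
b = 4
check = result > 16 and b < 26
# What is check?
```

Trace (tracking check):
result = 1  # -> result = 1
b = 4  # -> b = 4
check = result > 16 and b < 26  # -> check = False

Answer: False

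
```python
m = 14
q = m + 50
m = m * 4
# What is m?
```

Answer: 56

Derivation:
Trace (tracking m):
m = 14  # -> m = 14
q = m + 50  # -> q = 64
m = m * 4  # -> m = 56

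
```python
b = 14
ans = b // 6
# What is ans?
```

Trace (tracking ans):
b = 14  # -> b = 14
ans = b // 6  # -> ans = 2

Answer: 2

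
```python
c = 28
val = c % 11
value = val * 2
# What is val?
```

Trace (tracking val):
c = 28  # -> c = 28
val = c % 11  # -> val = 6
value = val * 2  # -> value = 12

Answer: 6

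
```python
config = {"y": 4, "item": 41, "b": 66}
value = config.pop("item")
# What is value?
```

Trace (tracking value):
config = {'y': 4, 'item': 41, 'b': 66}  # -> config = {'y': 4, 'item': 41, 'b': 66}
value = config.pop('item')  # -> value = 41

Answer: 41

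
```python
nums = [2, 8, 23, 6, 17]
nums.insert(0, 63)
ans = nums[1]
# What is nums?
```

Trace (tracking nums):
nums = [2, 8, 23, 6, 17]  # -> nums = [2, 8, 23, 6, 17]
nums.insert(0, 63)  # -> nums = [63, 2, 8, 23, 6, 17]
ans = nums[1]  # -> ans = 2

Answer: [63, 2, 8, 23, 6, 17]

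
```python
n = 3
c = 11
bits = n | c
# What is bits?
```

Answer: 11

Derivation:
Trace (tracking bits):
n = 3  # -> n = 3
c = 11  # -> c = 11
bits = n | c  # -> bits = 11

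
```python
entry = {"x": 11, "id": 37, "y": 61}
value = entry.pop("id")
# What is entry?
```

Answer: {'x': 11, 'y': 61}

Derivation:
Trace (tracking entry):
entry = {'x': 11, 'id': 37, 'y': 61}  # -> entry = {'x': 11, 'id': 37, 'y': 61}
value = entry.pop('id')  # -> value = 37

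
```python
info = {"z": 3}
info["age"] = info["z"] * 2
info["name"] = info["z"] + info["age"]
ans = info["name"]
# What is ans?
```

Answer: 9

Derivation:
Trace (tracking ans):
info = {'z': 3}  # -> info = {'z': 3}
info['age'] = info['z'] * 2  # -> info = {'z': 3, 'age': 6}
info['name'] = info['z'] + info['age']  # -> info = {'z': 3, 'age': 6, 'name': 9}
ans = info['name']  # -> ans = 9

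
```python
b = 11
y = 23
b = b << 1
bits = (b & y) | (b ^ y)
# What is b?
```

Trace (tracking b):
b = 11  # -> b = 11
y = 23  # -> y = 23
b = b << 1  # -> b = 22
bits = b & y | b ^ y  # -> bits = 23

Answer: 22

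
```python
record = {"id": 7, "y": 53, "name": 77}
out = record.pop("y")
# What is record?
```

Trace (tracking record):
record = {'id': 7, 'y': 53, 'name': 77}  # -> record = {'id': 7, 'y': 53, 'name': 77}
out = record.pop('y')  # -> out = 53

Answer: {'id': 7, 'name': 77}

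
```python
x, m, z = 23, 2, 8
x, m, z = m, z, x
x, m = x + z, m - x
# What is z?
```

Answer: 23

Derivation:
Trace (tracking z):
x, m, z = (23, 2, 8)  # -> x = 23, m = 2, z = 8
x, m, z = (m, z, x)  # -> x = 2, m = 8, z = 23
x, m = (x + z, m - x)  # -> x = 25, m = 6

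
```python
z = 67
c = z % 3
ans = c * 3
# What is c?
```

Trace (tracking c):
z = 67  # -> z = 67
c = z % 3  # -> c = 1
ans = c * 3  # -> ans = 3

Answer: 1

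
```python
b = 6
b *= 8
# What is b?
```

Trace (tracking b):
b = 6  # -> b = 6
b *= 8  # -> b = 48

Answer: 48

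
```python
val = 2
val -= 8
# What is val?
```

Answer: -6

Derivation:
Trace (tracking val):
val = 2  # -> val = 2
val -= 8  # -> val = -6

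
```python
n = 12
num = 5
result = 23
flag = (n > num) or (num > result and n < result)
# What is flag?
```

Answer: True

Derivation:
Trace (tracking flag):
n = 12  # -> n = 12
num = 5  # -> num = 5
result = 23  # -> result = 23
flag = n > num or (num > result and n < result)  # -> flag = True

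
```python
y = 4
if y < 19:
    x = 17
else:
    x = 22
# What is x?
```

Trace (tracking x):
y = 4  # -> y = 4
if y < 19:  # condition is True
    x = 17  # -> x = 17

Answer: 17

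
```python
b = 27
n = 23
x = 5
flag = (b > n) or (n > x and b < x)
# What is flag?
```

Trace (tracking flag):
b = 27  # -> b = 27
n = 23  # -> n = 23
x = 5  # -> x = 5
flag = b > n or (n > x and b < x)  # -> flag = True

Answer: True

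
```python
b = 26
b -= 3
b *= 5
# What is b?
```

Trace (tracking b):
b = 26  # -> b = 26
b -= 3  # -> b = 23
b *= 5  # -> b = 115

Answer: 115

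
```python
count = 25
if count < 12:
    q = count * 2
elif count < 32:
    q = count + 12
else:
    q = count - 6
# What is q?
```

Trace (tracking q):
count = 25  # -> count = 25
if count < 12:  # condition is False
elif count < 32:  # condition is True
    q = count + 12  # -> q = 37

Answer: 37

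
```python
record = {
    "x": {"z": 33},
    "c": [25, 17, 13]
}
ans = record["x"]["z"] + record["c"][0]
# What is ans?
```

Trace (tracking ans):
record = {'x': {'z': 33}, 'c': [25, 17, 13]}  # -> record = {'x': {'z': 33}, 'c': [25, 17, 13]}
ans = record['x']['z'] + record['c'][0]  # -> ans = 58

Answer: 58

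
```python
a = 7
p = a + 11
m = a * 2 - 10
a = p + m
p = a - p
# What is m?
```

Trace (tracking m):
a = 7  # -> a = 7
p = a + 11  # -> p = 18
m = a * 2 - 10  # -> m = 4
a = p + m  # -> a = 22
p = a - p  # -> p = 4

Answer: 4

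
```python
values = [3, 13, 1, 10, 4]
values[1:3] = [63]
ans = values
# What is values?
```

Answer: [3, 63, 10, 4]

Derivation:
Trace (tracking values):
values = [3, 13, 1, 10, 4]  # -> values = [3, 13, 1, 10, 4]
values[1:3] = [63]  # -> values = [3, 63, 10, 4]
ans = values  # -> ans = [3, 63, 10, 4]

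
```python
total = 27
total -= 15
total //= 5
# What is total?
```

Trace (tracking total):
total = 27  # -> total = 27
total -= 15  # -> total = 12
total //= 5  # -> total = 2

Answer: 2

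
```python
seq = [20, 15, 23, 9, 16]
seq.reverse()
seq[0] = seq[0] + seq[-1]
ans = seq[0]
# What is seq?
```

Trace (tracking seq):
seq = [20, 15, 23, 9, 16]  # -> seq = [20, 15, 23, 9, 16]
seq.reverse()  # -> seq = [16, 9, 23, 15, 20]
seq[0] = seq[0] + seq[-1]  # -> seq = [36, 9, 23, 15, 20]
ans = seq[0]  # -> ans = 36

Answer: [36, 9, 23, 15, 20]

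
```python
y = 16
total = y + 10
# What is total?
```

Trace (tracking total):
y = 16  # -> y = 16
total = y + 10  # -> total = 26

Answer: 26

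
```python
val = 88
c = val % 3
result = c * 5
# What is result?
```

Trace (tracking result):
val = 88  # -> val = 88
c = val % 3  # -> c = 1
result = c * 5  # -> result = 5

Answer: 5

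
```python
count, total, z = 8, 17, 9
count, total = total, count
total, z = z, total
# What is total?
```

Trace (tracking total):
count, total, z = (8, 17, 9)  # -> count = 8, total = 17, z = 9
count, total = (total, count)  # -> count = 17, total = 8
total, z = (z, total)  # -> total = 9, z = 8

Answer: 9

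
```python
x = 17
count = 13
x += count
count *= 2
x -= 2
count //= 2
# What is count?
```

Answer: 13

Derivation:
Trace (tracking count):
x = 17  # -> x = 17
count = 13  # -> count = 13
x += count  # -> x = 30
count *= 2  # -> count = 26
x -= 2  # -> x = 28
count //= 2  # -> count = 13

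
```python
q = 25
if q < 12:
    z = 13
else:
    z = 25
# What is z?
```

Answer: 25

Derivation:
Trace (tracking z):
q = 25  # -> q = 25
if q < 12:  # condition is False
else:
    z = 25  # -> z = 25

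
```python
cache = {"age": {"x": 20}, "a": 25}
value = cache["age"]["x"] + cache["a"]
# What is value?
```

Answer: 45

Derivation:
Trace (tracking value):
cache = {'age': {'x': 20}, 'a': 25}  # -> cache = {'age': {'x': 20}, 'a': 25}
value = cache['age']['x'] + cache['a']  # -> value = 45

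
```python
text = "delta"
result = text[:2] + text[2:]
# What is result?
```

Trace (tracking result):
text = 'delta'  # -> text = 'delta'
result = text[:2] + text[2:]  # -> result = 'delta'

Answer: 'delta'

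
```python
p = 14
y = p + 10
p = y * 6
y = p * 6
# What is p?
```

Trace (tracking p):
p = 14  # -> p = 14
y = p + 10  # -> y = 24
p = y * 6  # -> p = 144
y = p * 6  # -> y = 864

Answer: 144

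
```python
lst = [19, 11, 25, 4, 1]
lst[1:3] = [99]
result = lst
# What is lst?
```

Trace (tracking lst):
lst = [19, 11, 25, 4, 1]  # -> lst = [19, 11, 25, 4, 1]
lst[1:3] = [99]  # -> lst = [19, 99, 4, 1]
result = lst  # -> result = [19, 99, 4, 1]

Answer: [19, 99, 4, 1]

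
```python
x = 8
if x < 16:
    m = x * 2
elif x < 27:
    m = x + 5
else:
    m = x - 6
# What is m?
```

Trace (tracking m):
x = 8  # -> x = 8
if x < 16:  # condition is True
    m = x * 2  # -> m = 16

Answer: 16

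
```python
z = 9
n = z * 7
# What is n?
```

Answer: 63

Derivation:
Trace (tracking n):
z = 9  # -> z = 9
n = z * 7  # -> n = 63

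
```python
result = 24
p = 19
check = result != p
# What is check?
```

Answer: True

Derivation:
Trace (tracking check):
result = 24  # -> result = 24
p = 19  # -> p = 19
check = result != p  # -> check = True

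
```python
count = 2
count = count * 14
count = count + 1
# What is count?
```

Answer: 29

Derivation:
Trace (tracking count):
count = 2  # -> count = 2
count = count * 14  # -> count = 28
count = count + 1  # -> count = 29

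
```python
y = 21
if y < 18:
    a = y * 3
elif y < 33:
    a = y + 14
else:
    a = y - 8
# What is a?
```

Answer: 35

Derivation:
Trace (tracking a):
y = 21  # -> y = 21
if y < 18:  # condition is False
elif y < 33:  # condition is True
    a = y + 14  # -> a = 35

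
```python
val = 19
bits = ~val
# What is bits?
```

Answer: -20

Derivation:
Trace (tracking bits):
val = 19  # -> val = 19
bits = ~val  # -> bits = -20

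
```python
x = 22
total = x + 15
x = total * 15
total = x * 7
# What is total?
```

Trace (tracking total):
x = 22  # -> x = 22
total = x + 15  # -> total = 37
x = total * 15  # -> x = 555
total = x * 7  # -> total = 3885

Answer: 3885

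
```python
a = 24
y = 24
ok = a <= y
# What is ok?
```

Trace (tracking ok):
a = 24  # -> a = 24
y = 24  # -> y = 24
ok = a <= y  # -> ok = True

Answer: True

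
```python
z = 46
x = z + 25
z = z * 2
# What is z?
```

Answer: 92

Derivation:
Trace (tracking z):
z = 46  # -> z = 46
x = z + 25  # -> x = 71
z = z * 2  # -> z = 92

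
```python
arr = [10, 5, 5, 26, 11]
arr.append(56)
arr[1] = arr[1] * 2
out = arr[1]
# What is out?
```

Answer: 10

Derivation:
Trace (tracking out):
arr = [10, 5, 5, 26, 11]  # -> arr = [10, 5, 5, 26, 11]
arr.append(56)  # -> arr = [10, 5, 5, 26, 11, 56]
arr[1] = arr[1] * 2  # -> arr = [10, 10, 5, 26, 11, 56]
out = arr[1]  # -> out = 10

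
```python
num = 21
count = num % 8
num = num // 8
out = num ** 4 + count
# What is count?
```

Answer: 5

Derivation:
Trace (tracking count):
num = 21  # -> num = 21
count = num % 8  # -> count = 5
num = num // 8  # -> num = 2
out = num ** 4 + count  # -> out = 21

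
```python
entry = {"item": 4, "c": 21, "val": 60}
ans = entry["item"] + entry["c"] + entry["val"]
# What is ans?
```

Trace (tracking ans):
entry = {'item': 4, 'c': 21, 'val': 60}  # -> entry = {'item': 4, 'c': 21, 'val': 60}
ans = entry['item'] + entry['c'] + entry['val']  # -> ans = 85

Answer: 85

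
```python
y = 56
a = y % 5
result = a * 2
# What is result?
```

Trace (tracking result):
y = 56  # -> y = 56
a = y % 5  # -> a = 1
result = a * 2  # -> result = 2

Answer: 2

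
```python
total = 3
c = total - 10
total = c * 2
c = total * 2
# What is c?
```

Trace (tracking c):
total = 3  # -> total = 3
c = total - 10  # -> c = -7
total = c * 2  # -> total = -14
c = total * 2  # -> c = -28

Answer: -28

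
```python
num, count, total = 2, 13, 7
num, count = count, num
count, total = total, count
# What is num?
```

Trace (tracking num):
num, count, total = (2, 13, 7)  # -> num = 2, count = 13, total = 7
num, count = (count, num)  # -> num = 13, count = 2
count, total = (total, count)  # -> count = 7, total = 2

Answer: 13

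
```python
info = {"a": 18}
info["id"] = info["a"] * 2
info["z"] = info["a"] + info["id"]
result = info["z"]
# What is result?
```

Trace (tracking result):
info = {'a': 18}  # -> info = {'a': 18}
info['id'] = info['a'] * 2  # -> info = {'a': 18, 'id': 36}
info['z'] = info['a'] + info['id']  # -> info = {'a': 18, 'id': 36, 'z': 54}
result = info['z']  # -> result = 54

Answer: 54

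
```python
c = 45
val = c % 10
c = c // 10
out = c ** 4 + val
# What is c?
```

Trace (tracking c):
c = 45  # -> c = 45
val = c % 10  # -> val = 5
c = c // 10  # -> c = 4
out = c ** 4 + val  # -> out = 261

Answer: 4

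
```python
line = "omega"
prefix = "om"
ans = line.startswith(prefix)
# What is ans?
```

Trace (tracking ans):
line = 'omega'  # -> line = 'omega'
prefix = 'om'  # -> prefix = 'om'
ans = line.startswith(prefix)  # -> ans = True

Answer: True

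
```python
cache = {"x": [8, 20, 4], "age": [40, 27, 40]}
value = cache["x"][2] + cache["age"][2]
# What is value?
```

Trace (tracking value):
cache = {'x': [8, 20, 4], 'age': [40, 27, 40]}  # -> cache = {'x': [8, 20, 4], 'age': [40, 27, 40]}
value = cache['x'][2] + cache['age'][2]  # -> value = 44

Answer: 44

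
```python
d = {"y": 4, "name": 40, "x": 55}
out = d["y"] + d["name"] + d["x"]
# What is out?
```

Trace (tracking out):
d = {'y': 4, 'name': 40, 'x': 55}  # -> d = {'y': 4, 'name': 40, 'x': 55}
out = d['y'] + d['name'] + d['x']  # -> out = 99

Answer: 99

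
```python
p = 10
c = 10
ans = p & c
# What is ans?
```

Answer: 10

Derivation:
Trace (tracking ans):
p = 10  # -> p = 10
c = 10  # -> c = 10
ans = p & c  # -> ans = 10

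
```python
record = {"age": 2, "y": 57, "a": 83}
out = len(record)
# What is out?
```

Trace (tracking out):
record = {'age': 2, 'y': 57, 'a': 83}  # -> record = {'age': 2, 'y': 57, 'a': 83}
out = len(record)  # -> out = 3

Answer: 3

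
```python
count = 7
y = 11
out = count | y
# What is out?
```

Answer: 15

Derivation:
Trace (tracking out):
count = 7  # -> count = 7
y = 11  # -> y = 11
out = count | y  # -> out = 15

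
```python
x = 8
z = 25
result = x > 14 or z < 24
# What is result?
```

Trace (tracking result):
x = 8  # -> x = 8
z = 25  # -> z = 25
result = x > 14 or z < 24  # -> result = False

Answer: False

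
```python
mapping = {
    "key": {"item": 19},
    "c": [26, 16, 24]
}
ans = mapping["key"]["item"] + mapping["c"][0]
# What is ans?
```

Answer: 45

Derivation:
Trace (tracking ans):
mapping = {'key': {'item': 19}, 'c': [26, 16, 24]}  # -> mapping = {'key': {'item': 19}, 'c': [26, 16, 24]}
ans = mapping['key']['item'] + mapping['c'][0]  # -> ans = 45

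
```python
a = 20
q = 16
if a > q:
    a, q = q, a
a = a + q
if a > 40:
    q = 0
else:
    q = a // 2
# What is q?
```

Answer: 18

Derivation:
Trace (tracking q):
a = 20  # -> a = 20
q = 16  # -> q = 16
if a > q:  # condition is True
    a, q = (q, a)  # -> a = 16, q = 20
a = a + q  # -> a = 36
if a > 40:  # condition is False
else:
    q = a // 2  # -> q = 18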